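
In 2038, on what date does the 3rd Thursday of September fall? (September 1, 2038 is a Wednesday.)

September 16, 2038

September 2038 begins on a Wednesday, so the first Thursday is September 2 (1 day later).
The 3rd Thursday is 2 weeks later: 2 + 14 = 16.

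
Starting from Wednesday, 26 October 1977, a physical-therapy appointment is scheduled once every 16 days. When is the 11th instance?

4 April 1978

The 11th occurrence is 10 intervals after the first: 10 × 16 = 160 days after 26 October 1977.
October has 31 days — 5 days to the end of October leaves 155.
November has 30 days (125 left).
December has 31 days (94 left).
January has 31 days (63 left).
February has 28 days (35 left).
March has 31 days (4 left).
4 days into April → 4 April 1978.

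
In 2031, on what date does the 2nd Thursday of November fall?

The first Thursday of November 2031 is November 6.
The 2nd Thursday is 1 weeks later: 6 + 7 = 13.

13 November 2031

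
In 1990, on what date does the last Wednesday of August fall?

August 1990 begins on a Wednesday, so the first Wednesday is August 1.
August 1990 has 31 days. Adding weeks: 1, 8, 15, 22, 29 — the last one ≤ 31 is the 29th.

29 August 1990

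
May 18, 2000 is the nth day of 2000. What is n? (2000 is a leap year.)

Days in months before May: 31 + 29 + 31 + 30 = 121.
Plus 18 days into May → day 139.

139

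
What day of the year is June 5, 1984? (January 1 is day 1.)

Days in months before June: 31 + 29 + 31 + 30 + 31 = 152.
Plus 5 days into June → day 157.

157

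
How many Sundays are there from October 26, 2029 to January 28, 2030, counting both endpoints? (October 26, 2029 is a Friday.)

14

October 26, 2029 is a Friday; the first Sunday on or after it is October 28, 2029 (2 days later).
From October 28, 2029 to January 28, 2030: 3 + 30 + 31 + 28 = 92 days (rest of October, November, December, January).
92 ÷ 7 = 13 full weeks with remainder 1, so 13 more Sundays after the first → 14.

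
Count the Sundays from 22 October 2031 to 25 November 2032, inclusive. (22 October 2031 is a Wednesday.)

22 October 2031 is a Wednesday; the first Sunday on or after it is 26 October 2031 (4 days later).
From 26 October 2031 to 25 November 2032: 66 + 330 = 396 days (rest of 2031, to 25 November 2032 in 2032).
396 ÷ 7 = 56 full weeks with remainder 4, so 56 more Sundays after the first → 57.

57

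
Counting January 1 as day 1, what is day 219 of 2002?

January has 31 days (219 − 31 = 188 remain).
February has 28 days (188 − 28 = 160 remain).
March has 31 days (160 − 31 = 129 remain).
April has 30 days (129 − 30 = 99 remain).
May has 31 days (99 − 31 = 68 remain).
June has 30 days (68 − 30 = 38 remain).
July has 31 days (38 − 31 = 7 remain).
7 into August → August 7.

7 August 2002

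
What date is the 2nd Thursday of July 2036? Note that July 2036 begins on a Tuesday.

2036-07-10

July 2036 begins on a Tuesday, so the first Thursday is July 3 (2 days later).
The 2nd Thursday is 1 weeks later: 3 + 7 = 10.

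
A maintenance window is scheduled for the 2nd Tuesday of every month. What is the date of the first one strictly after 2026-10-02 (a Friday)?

2026-10-13

October 2026 starts on a Thursday; its first Tuesday is the 6th, so the 2nd Tuesday is the 13th — 2026-10-13.
2026-10-13 is after 2026-10-02, so that is the next one.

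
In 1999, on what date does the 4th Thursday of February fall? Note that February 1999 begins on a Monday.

1999-02-25

February 1999 begins on a Monday, so the first Thursday is February 4 (3 days later).
The 4th Thursday is 3 weeks later: 4 + 21 = 25.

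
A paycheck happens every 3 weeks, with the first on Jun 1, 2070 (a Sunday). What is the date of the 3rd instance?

Jul 13, 2070

The 3rd occurrence is 2 intervals after the first: 2 × 21 = 42 days after Jun 1, 2070.
Jun has 30 days — 29 days to the end of Jun leaves 13.
13 days into Jul → Jul 13, 2070.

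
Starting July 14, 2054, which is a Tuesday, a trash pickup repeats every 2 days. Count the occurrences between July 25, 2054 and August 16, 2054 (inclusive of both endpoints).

11

Occurrences land 2·i days after July 14, 2054 for i = 0, 1, 2, …
July 25, 2054 is 11 days after the start; 11 ÷ 2 = 5 remainder 1; since the remainder is 1, round up to i = 6. First occurrence in the window: #7 on July 26, 2054 (6×2 = 12 days in).
August 16, 2054 is 33 days after the start; 33 ÷ 2 = 16 remainder 1. Last occurrence in the window: #17 on August 15, 2054.
Occurrences #7 through #17: 11 in total.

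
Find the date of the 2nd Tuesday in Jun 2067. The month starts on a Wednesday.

Jun 2067 begins on a Wednesday, so the first Tuesday is Jun 7 (6 days later).
The 2nd Tuesday is 1 weeks later: 7 + 7 = 14.

Jun 14, 2067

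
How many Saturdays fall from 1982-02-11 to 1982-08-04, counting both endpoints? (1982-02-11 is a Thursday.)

25

1982-02-11 is a Thursday; the first Saturday on or after it is 1982-02-13 (2 days later).
From 1982-02-13 to 1982-08-04: 15 + 31 + 30 + 31 + 30 + 31 + 4 = 172 days (rest of February, March, April, May, June, July, August).
172 ÷ 7 = 24 full weeks with remainder 4, so 24 more Saturdays after the first → 25.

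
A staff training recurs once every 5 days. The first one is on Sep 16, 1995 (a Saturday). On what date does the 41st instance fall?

Apr 3, 1996

The 41st occurrence is 40 intervals after the first: 40 × 5 = 200 days after Sep 16, 1995.
Sep has 30 days — 14 days to the end of Sep leaves 186.
Oct has 31 days (155 left).
Nov has 30 days (125 left).
Dec has 31 days (94 left).
Jan has 31 days (63 left).
Feb has 29 days (34 left).
Mar has 31 days (3 left).
3 days into Apr → Apr 3, 1996.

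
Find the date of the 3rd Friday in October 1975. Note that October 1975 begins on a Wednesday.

October 1975 begins on a Wednesday, so the first Friday is October 3 (2 days later).
The 3rd Friday is 2 weeks later: 3 + 14 = 17.

17 October 1975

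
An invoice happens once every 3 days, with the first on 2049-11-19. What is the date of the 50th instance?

The 50th occurrence is 49 intervals after the first: 49 × 3 = 147 days after 2049-11-19.
November has 30 days — 11 days to the end of November leaves 136.
December has 31 days (105 left).
January has 31 days (74 left).
February has 28 days (46 left).
March has 31 days (15 left).
15 days into April → 2050-04-15.

2050-04-15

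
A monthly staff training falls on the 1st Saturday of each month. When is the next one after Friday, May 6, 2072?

May 7, 2072

May 2072 starts on a Sunday, so its 1st Saturday is May 7, 2072 (6 days in).
May 7, 2072 is after May 6, 2072, so that is the next one.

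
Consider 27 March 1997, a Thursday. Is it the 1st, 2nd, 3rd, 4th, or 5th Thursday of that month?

4th

Day 27 falls in week ⌈27/7⌉ of the month.
Days 1–7 hold the 1st Thursday, 8–14 the 2nd, 15–21 the 3rd, 22–28 the 4th, 29–31 the 5th.
27 is in the range for the 4th.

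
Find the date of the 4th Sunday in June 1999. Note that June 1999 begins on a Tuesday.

June 1999 begins on a Tuesday, so the first Sunday is June 6 (5 days later).
The 4th Sunday is 3 weeks later: 6 + 21 = 27.

June 27, 1999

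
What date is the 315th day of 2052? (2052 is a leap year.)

Nov 10, 2052

Jan has 31 days (315 − 31 = 284 remain).
Feb has 29 days (284 − 29 = 255 remain).
Mar has 31 days (255 − 31 = 224 remain).
Apr has 30 days (224 − 30 = 194 remain).
May has 31 days (194 − 31 = 163 remain).
Jun has 30 days (163 − 30 = 133 remain).
Jul has 31 days (133 − 31 = 102 remain).
Aug has 31 days (102 − 31 = 71 remain).
Sep has 30 days (71 − 30 = 41 remain).
Oct has 31 days (41 − 31 = 10 remain).
10 into Nov → Nov 10.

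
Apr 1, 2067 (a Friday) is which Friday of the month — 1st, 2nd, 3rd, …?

Day 1 falls in week ⌈1/7⌉ of the month.
Days 1–7 hold the 1st Friday, 8–14 the 2nd, 15–21 the 3rd, 22–28 the 4th, 29–31 the 5th.
1 is in the range for the 1st.

1st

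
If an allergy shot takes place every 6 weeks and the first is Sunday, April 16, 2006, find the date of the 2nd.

The 2nd occurrence is 1 interval after the first: 1 × 42 = 42 days after April 16, 2006.
April has 30 days — 14 days to the end of April leaves 28.
28 days into May → May 28, 2006.

May 28, 2006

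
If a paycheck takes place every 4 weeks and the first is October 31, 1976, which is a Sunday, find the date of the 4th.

January 23, 1977

The 4th occurrence is 3 intervals after the first: 3 × 28 = 84 days after October 31, 1976.
October has 31 days — 0 days to the end of October leaves 84.
November has 30 days (54 left).
December has 31 days (23 left).
23 days into January → January 23, 1977.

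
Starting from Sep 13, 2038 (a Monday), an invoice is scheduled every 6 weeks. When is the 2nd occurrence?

The 2nd occurrence is 1 interval after the first: 1 × 42 = 42 days after Sep 13, 2038.
Sep has 30 days — 17 days to the end of Sep leaves 25.
25 days into Oct → Oct 25, 2038.

Oct 25, 2038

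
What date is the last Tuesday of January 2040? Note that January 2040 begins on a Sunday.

January 2040 begins on a Sunday, so the first Tuesday is January 3 (2 days later).
January 2040 has 31 days. Adding weeks: 3, 10, 17, 24, 31 — the last one ≤ 31 is the 31st.

January 31, 2040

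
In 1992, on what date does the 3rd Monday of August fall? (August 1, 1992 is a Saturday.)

17 August 1992

August 1992 begins on a Saturday, so the first Monday is August 3 (2 days later).
The 3rd Monday is 2 weeks later: 3 + 14 = 17.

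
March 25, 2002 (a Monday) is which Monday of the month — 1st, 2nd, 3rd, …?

Day 25 falls in week ⌈25/7⌉ of the month.
Days 1–7 hold the 1st Monday, 8–14 the 2nd, 15–21 the 3rd, 22–28 the 4th, 29–31 the 5th.
25 is in the range for the 4th.

4th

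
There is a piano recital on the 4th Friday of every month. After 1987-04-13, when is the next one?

1987-04-24

April 1987 starts on a Wednesday; its first Friday is the 3rd, so the 4th Friday is the 24th — 1987-04-24.
1987-04-24 is after 1987-04-13, so that is the next one.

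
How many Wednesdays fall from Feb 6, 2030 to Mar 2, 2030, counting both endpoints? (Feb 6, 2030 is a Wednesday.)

4

Feb 6, 2030 is a Wednesday; the first Wednesday on or after it is Feb 6, 2030.
From Feb 6, 2030 to Mar 2, 2030: 22 + 2 = 24 days (rest of Feb, Mar).
24 ÷ 7 = 3 full weeks with remainder 3, so 3 more Wednesdays after the first → 4.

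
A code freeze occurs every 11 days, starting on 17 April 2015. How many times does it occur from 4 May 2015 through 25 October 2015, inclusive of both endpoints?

Occurrences land 11·i days after 17 April 2015 for i = 0, 1, 2, …
4 May 2015 is 17 days after the start; 17 ÷ 11 = 1 remainder 6; since the remainder is 6, round up to i = 2. First occurrence in the window: #3 on 9 May 2015 (2×11 = 22 days in).
25 October 2015 is 191 days after the start; 191 ÷ 11 = 17 remainder 4. Last occurrence in the window: #18 on 21 October 2015.
Occurrences #3 through #18: 16 in total.

16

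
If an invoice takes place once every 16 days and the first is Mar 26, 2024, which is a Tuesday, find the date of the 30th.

Jul 3, 2025

The 30th occurrence is 29 intervals after the first: 29 × 16 = 464 days after Mar 26, 2024.
Mar has 31 days — 5 days to the end of Mar leaves 459.
From end of Mar to end of 2024 is 275 days (184 left).
Jan has 31 days (153 left).
Feb has 28 days (125 left).
Mar has 31 days (94 left).
Apr has 30 days (64 left).
May has 31 days (33 left).
Jun has 30 days (3 left).
3 days into Jul → Jul 3, 2025.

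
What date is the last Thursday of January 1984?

January 26, 1984

The first Thursday of January 1984 is January 5.
January 1984 has 31 days. Adding weeks: 5, 12, 19, 26 — the last one ≤ 31 is the 26th.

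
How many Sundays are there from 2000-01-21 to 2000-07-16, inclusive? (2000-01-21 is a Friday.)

26

2000-01-21 is a Friday; the first Sunday on or after it is 2000-01-23 (2 days later).
From 2000-01-23 to 2000-07-16: 8 + 29 + 31 + 30 + 31 + 30 + 16 = 175 days (rest of January, February, March, April, May, June, July).
175 ÷ 7 = 25 full weeks with remainder 0, so 25 more Sundays after the first → 26.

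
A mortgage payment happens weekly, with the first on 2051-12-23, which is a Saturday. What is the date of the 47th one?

The 47th occurrence is 46 intervals after the first: 46 × 7 = 322 days after 2051-12-23.
December has 31 days — 8 days to the end of December leaves 314.
January has 31 days (283 left).
February has 29 days (254 left).
March has 31 days (223 left).
April has 30 days (193 left).
May has 31 days (162 left).
June has 30 days (132 left).
July has 31 days (101 left).
August has 31 days (70 left).
September has 30 days (40 left).
October has 31 days (9 left).
9 days into November → 2052-11-09.

2052-11-09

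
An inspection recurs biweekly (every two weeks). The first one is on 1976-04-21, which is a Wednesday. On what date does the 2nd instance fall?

The 2nd occurrence is 1 interval after the first: 1 × 14 = 14 days after 1976-04-21.
April has 30 days — 9 days to the end of April leaves 5.
5 days into May → 1976-05-05.

1976-05-05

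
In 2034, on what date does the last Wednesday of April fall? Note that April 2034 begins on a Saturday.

April 2034 begins on a Saturday, so the first Wednesday is April 5 (4 days later).
April 2034 has 30 days. Adding weeks: 5, 12, 19, 26 — the last one ≤ 30 is the 26th.

April 26, 2034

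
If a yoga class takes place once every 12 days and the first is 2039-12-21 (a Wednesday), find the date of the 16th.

2040-06-18

The 16th occurrence is 15 intervals after the first: 15 × 12 = 180 days after 2039-12-21.
December has 31 days — 10 days to the end of December leaves 170.
January has 31 days (139 left).
February has 29 days (110 left).
March has 31 days (79 left).
April has 30 days (49 left).
May has 31 days (18 left).
18 days into June → 2040-06-18.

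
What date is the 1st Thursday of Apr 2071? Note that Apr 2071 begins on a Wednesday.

Apr 2, 2071

Apr 2071 begins on a Wednesday, so the first Thursday is Apr 2 (1 day later).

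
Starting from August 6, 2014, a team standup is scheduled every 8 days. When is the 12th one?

November 2, 2014

The 12th occurrence is 11 intervals after the first: 11 × 8 = 88 days after August 6, 2014.
August has 31 days — 25 days to the end of August leaves 63.
September has 30 days (33 left).
October has 31 days (2 left).
2 days into November → November 2, 2014.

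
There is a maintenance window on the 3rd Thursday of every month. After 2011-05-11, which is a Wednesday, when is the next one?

2011-05-19

May 2011 starts on a Sunday; its first Thursday is the 5th, so the 3rd Thursday is the 19th — 2011-05-19.
2011-05-19 is after 2011-05-11, so that is the next one.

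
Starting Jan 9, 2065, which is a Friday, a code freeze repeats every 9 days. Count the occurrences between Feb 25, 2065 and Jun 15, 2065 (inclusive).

Occurrences land 9·i days after Jan 9, 2065 for i = 0, 1, 2, …
Feb 25, 2065 is 47 days after the start; 47 ÷ 9 = 5 remainder 2; since the remainder is 2, round up to i = 6. First occurrence in the window: #7 on Mar 4, 2065 (6×9 = 54 days in).
Jun 15, 2065 is 157 days after the start; 157 ÷ 9 = 17 remainder 4. Last occurrence in the window: #18 on Jun 11, 2065.
Occurrences #7 through #18: 12 in total.

12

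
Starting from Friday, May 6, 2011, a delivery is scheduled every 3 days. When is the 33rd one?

August 10, 2011

The 33rd occurrence is 32 intervals after the first: 32 × 3 = 96 days after May 6, 2011.
May has 31 days — 25 days to the end of May leaves 71.
June has 30 days (41 left).
July has 31 days (10 left).
10 days into August → August 10, 2011.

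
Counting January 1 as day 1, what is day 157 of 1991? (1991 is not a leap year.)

June 6, 1991

January has 31 days (157 − 31 = 126 remain).
February has 28 days (126 − 28 = 98 remain).
March has 31 days (98 − 31 = 67 remain).
April has 30 days (67 − 30 = 37 remain).
May has 31 days (37 − 31 = 6 remain).
6 into June → June 6.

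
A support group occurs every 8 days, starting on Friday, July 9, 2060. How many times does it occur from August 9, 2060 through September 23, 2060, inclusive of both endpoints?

6

Occurrences land 8·i days after July 9, 2060 for i = 0, 1, 2, …
August 9, 2060 is 31 days after the start; 31 ÷ 8 = 3 remainder 7; since the remainder is 7, round up to i = 4. First occurrence in the window: #5 on August 10, 2060 (4×8 = 32 days in).
September 23, 2060 is 76 days after the start; 76 ÷ 8 = 9 remainder 4. Last occurrence in the window: #10 on September 19, 2060.
Occurrences #5 through #10: 6 in total.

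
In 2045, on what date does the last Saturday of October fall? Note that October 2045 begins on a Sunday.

October 2045 begins on a Sunday, so the first Saturday is October 7 (6 days later).
October 2045 has 31 days. Adding weeks: 7, 14, 21, 28 — the last one ≤ 31 is the 28th.

28 October 2045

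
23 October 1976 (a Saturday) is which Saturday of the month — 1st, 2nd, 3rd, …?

Day 23 falls in week ⌈23/7⌉ of the month.
Days 1–7 hold the 1st Saturday, 8–14 the 2nd, 15–21 the 3rd, 22–28 the 4th, 29–31 the 5th.
23 is in the range for the 4th.

4th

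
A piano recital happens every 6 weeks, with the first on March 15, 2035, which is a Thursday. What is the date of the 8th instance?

The 8th occurrence is 7 intervals after the first: 7 × 42 = 294 days after March 15, 2035.
March has 31 days — 16 days to the end of March leaves 278.
April has 30 days (248 left).
May has 31 days (217 left).
June has 30 days (187 left).
July has 31 days (156 left).
August has 31 days (125 left).
September has 30 days (95 left).
October has 31 days (64 left).
November has 30 days (34 left).
December has 31 days (3 left).
3 days into January → January 3, 2036.

January 3, 2036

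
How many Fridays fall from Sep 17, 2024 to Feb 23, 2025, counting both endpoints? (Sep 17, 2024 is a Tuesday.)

23

Sep 17, 2024 is a Tuesday; the first Friday on or after it is Sep 20, 2024 (3 days later).
From Sep 20, 2024 to Feb 23, 2025: 10 + 31 + 30 + 31 + 31 + 23 = 156 days (rest of Sep, Oct, Nov, Dec, Jan, Feb).
156 ÷ 7 = 22 full weeks with remainder 2, so 22 more Fridays after the first → 23.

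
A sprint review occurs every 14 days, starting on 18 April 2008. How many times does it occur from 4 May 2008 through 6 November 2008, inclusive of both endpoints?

13

Occurrences land 14·i days after 18 April 2008 for i = 0, 1, 2, …
4 May 2008 is 16 days after the start; 16 ÷ 14 = 1 remainder 2; since the remainder is 2, round up to i = 2. First occurrence in the window: #3 on 16 May 2008 (2×14 = 28 days in).
6 November 2008 is 202 days after the start; 202 ÷ 14 = 14 remainder 6. Last occurrence in the window: #15 on 31 October 2008.
Occurrences #3 through #15: 13 in total.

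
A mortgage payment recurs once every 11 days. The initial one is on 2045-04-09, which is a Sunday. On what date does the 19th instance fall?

2045-10-24

The 19th occurrence is 18 intervals after the first: 18 × 11 = 198 days after 2045-04-09.
April has 30 days — 21 days to the end of April leaves 177.
May has 31 days (146 left).
June has 30 days (116 left).
July has 31 days (85 left).
August has 31 days (54 left).
September has 30 days (24 left).
24 days into October → 2045-10-24.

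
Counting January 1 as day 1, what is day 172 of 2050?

January has 31 days (172 − 31 = 141 remain).
February has 28 days (141 − 28 = 113 remain).
March has 31 days (113 − 31 = 82 remain).
April has 30 days (82 − 30 = 52 remain).
May has 31 days (52 − 31 = 21 remain).
21 into June → June 21.

June 21, 2050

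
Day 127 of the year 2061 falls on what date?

7 May 2061

January has 31 days (127 − 31 = 96 remain).
February has 28 days (96 − 28 = 68 remain).
March has 31 days (68 − 31 = 37 remain).
April has 30 days (37 − 30 = 7 remain).
7 into May → May 7.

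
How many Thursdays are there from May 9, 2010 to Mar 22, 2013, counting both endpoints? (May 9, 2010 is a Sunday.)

150

May 9, 2010 is a Sunday; the first Thursday on or after it is May 13, 2010 (4 days later).
From May 13, 2010 to Mar 22, 2013: 232 + 365 + 366 + 81 = 1044 days (rest of 2010, 2011, 2012, to Mar 22, 2013 in 2013).
1044 ÷ 7 = 149 full weeks with remainder 1, so 149 more Thursdays after the first → 150.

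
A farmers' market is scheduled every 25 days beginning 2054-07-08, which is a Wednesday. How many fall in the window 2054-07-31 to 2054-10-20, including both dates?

Occurrences land 25·i days after 2054-07-08 for i = 0, 1, 2, …
2054-07-31 is 23 days after the start; 23 ÷ 25 = 0 remainder 23; since the remainder is 23, round up to i = 1. First occurrence in the window: #2 on 2054-08-02 (1×25 = 25 days in).
2054-10-20 is 104 days after the start; 104 ÷ 25 = 4 remainder 4. Last occurrence in the window: #5 on 2054-10-16.
Occurrences #2 through #5: 4 in total.

4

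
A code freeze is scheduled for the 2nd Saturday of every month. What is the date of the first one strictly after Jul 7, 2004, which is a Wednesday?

Jul 10, 2004

Jul 2004 starts on a Thursday; its first Saturday is the 3rd, so the 2nd Saturday is the 10th — Jul 10, 2004.
Jul 10, 2004 is after Jul 7, 2004, so that is the next one.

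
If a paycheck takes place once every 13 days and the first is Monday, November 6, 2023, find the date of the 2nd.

The 2nd occurrence is 1 interval after the first: 1 × 13 = 13 days after November 6, 2023.
13 days later is November 19, 2023.

November 19, 2023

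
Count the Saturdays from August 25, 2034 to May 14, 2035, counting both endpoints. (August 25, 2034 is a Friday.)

August 25, 2034 is a Friday; the first Saturday on or after it is August 26, 2034 (1 day later).
From August 26, 2034 to May 14, 2035: 5 + 30 + 31 + 30 + 31 + 31 + 28 + 31 + 30 + 14 = 261 days (rest of August, September, October, November, December, January, February, March, April, May).
261 ÷ 7 = 37 full weeks with remainder 2, so 37 more Saturdays after the first → 38.

38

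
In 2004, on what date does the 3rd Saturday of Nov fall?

The first Saturday of Nov 2004 is Nov 6.
The 3rd Saturday is 2 weeks later: 6 + 14 = 20.

Nov 20, 2004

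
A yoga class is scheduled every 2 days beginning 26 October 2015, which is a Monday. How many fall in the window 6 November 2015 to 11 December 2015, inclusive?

18

Occurrences land 2·i days after 26 October 2015 for i = 0, 1, 2, …
6 November 2015 is 11 days after the start; 11 ÷ 2 = 5 remainder 1; since the remainder is 1, round up to i = 6. First occurrence in the window: #7 on 7 November 2015 (6×2 = 12 days in).
11 December 2015 is 46 days after the start; 46 ÷ 2 = 23 remainder 0. Last occurrence in the window: #24 on 11 December 2015.
Occurrences #7 through #24: 18 in total.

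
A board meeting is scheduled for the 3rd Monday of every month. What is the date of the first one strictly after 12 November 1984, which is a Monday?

19 November 1984

November 1984 starts on a Thursday; its first Monday is the 5th, so the 3rd Monday is the 19th — 19 November 1984.
19 November 1984 is after 12 November 1984, so that is the next one.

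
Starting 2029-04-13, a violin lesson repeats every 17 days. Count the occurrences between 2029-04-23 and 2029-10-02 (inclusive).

10

Occurrences land 17·i days after 2029-04-13 for i = 0, 1, 2, …
2029-04-23 is 10 days after the start; 10 ÷ 17 = 0 remainder 10; since the remainder is 10, round up to i = 1. First occurrence in the window: #2 on 2029-04-30 (1×17 = 17 days in).
2029-10-02 is 172 days after the start; 172 ÷ 17 = 10 remainder 2. Last occurrence in the window: #11 on 2029-09-30.
Occurrences #2 through #11: 10 in total.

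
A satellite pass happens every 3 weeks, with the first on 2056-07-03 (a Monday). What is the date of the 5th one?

The 5th occurrence is 4 intervals after the first: 4 × 21 = 84 days after 2056-07-03.
July has 31 days — 28 days to the end of July leaves 56.
August has 31 days (25 left).
25 days into September → 2056-09-25.

2056-09-25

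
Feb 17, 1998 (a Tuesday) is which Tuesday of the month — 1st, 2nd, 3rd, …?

Day 17 falls in week ⌈17/7⌉ of the month.
Days 1–7 hold the 1st Tuesday, 8–14 the 2nd, 15–21 the 3rd, 22–28 the 4th, 29–31 the 5th.
17 is in the range for the 3rd.

3rd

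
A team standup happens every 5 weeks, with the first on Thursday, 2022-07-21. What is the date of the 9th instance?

The 9th occurrence is 8 intervals after the first: 8 × 35 = 280 days after 2022-07-21.
July has 31 days — 10 days to the end of July leaves 270.
August has 31 days (239 left).
September has 30 days (209 left).
October has 31 days (178 left).
November has 30 days (148 left).
December has 31 days (117 left).
January has 31 days (86 left).
February has 28 days (58 left).
March has 31 days (27 left).
27 days into April → 2023-04-27.

2023-04-27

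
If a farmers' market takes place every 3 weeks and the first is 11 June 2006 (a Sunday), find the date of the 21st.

5 August 2007

The 21st occurrence is 20 intervals after the first: 20 × 21 = 420 days after 11 June 2006.
June has 30 days — 19 days to the end of June leaves 401.
From end of June to end of 2006 is 184 days (217 left).
January has 31 days (186 left).
February has 28 days (158 left).
March has 31 days (127 left).
April has 30 days (97 left).
May has 31 days (66 left).
June has 30 days (36 left).
July has 31 days (5 left).
5 days into August → 5 August 2007.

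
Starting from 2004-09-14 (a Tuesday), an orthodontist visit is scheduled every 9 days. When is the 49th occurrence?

The 49th occurrence is 48 intervals after the first: 48 × 9 = 432 days after 2004-09-14.
September has 30 days — 16 days to the end of September leaves 416.
From end of September to end of 2004 is 92 days (324 left).
January has 31 days (293 left).
February has 28 days (265 left).
March has 31 days (234 left).
April has 30 days (204 left).
May has 31 days (173 left).
June has 30 days (143 left).
July has 31 days (112 left).
August has 31 days (81 left).
September has 30 days (51 left).
October has 31 days (20 left).
20 days into November → 2005-11-20.

2005-11-20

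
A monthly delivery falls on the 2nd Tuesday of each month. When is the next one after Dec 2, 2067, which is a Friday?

Dec 2067 starts on a Thursday; its first Tuesday is the 6th, so the 2nd Tuesday is the 13th — Dec 13, 2067.
Dec 13, 2067 is after Dec 2, 2067, so that is the next one.

Dec 13, 2067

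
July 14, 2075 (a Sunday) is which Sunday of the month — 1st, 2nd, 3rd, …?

Day 14 falls in week ⌈14/7⌉ of the month.
Days 1–7 hold the 1st Sunday, 8–14 the 2nd, 15–21 the 3rd, 22–28 the 4th, 29–31 the 5th.
14 is in the range for the 2nd.

2nd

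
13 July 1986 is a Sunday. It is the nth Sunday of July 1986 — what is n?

2nd

Day 13 falls in week ⌈13/7⌉ of the month.
Days 1–7 hold the 1st Sunday, 8–14 the 2nd, 15–21 the 3rd, 22–28 the 4th, 29–31 the 5th.
13 is in the range for the 2nd.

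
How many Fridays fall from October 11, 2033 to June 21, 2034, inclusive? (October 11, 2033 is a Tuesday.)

36

October 11, 2033 is a Tuesday; the first Friday on or after it is October 14, 2033 (3 days later).
From October 14, 2033 to June 21, 2034: 17 + 30 + 31 + 31 + 28 + 31 + 30 + 31 + 21 = 250 days (rest of October, November, December, January, February, March, April, May, June).
250 ÷ 7 = 35 full weeks with remainder 5, so 35 more Fridays after the first → 36.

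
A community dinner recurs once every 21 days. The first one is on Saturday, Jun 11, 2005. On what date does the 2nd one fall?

Jul 2, 2005

The 2nd occurrence is 1 interval after the first: 1 × 21 = 21 days after Jun 11, 2005.
Jun has 30 days — 19 days to the end of Jun leaves 2.
2 days into Jul → Jul 2, 2005.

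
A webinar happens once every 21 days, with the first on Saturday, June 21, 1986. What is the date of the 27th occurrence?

December 19, 1987

The 27th occurrence is 26 intervals after the first: 26 × 21 = 546 days after June 21, 1986.
June has 30 days — 9 days to the end of June leaves 537.
From end of June to end of 1986 is 184 days (353 left).
January has 31 days (322 left).
February has 28 days (294 left).
March has 31 days (263 left).
April has 30 days (233 left).
May has 31 days (202 left).
June has 30 days (172 left).
July has 31 days (141 left).
August has 31 days (110 left).
September has 30 days (80 left).
October has 31 days (49 left).
November has 30 days (19 left).
19 days into December → December 19, 1987.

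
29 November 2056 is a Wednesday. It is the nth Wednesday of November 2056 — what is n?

Day 29 falls in week ⌈29/7⌉ of the month.
Days 1–7 hold the 1st Wednesday, 8–14 the 2nd, 15–21 the 3rd, 22–28 the 4th, 29–31 the 5th.
29 is in the range for the 5th.

5th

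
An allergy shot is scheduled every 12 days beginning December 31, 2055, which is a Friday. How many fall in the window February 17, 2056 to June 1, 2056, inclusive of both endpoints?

Occurrences land 12·i days after December 31, 2055 for i = 0, 1, 2, …
February 17, 2056 is 48 days after the start; 48 ÷ 12 = 4 remainder 0. First occurrence in the window: #5 on February 17, 2056 (4×12 = 48 days in).
June 1, 2056 is 153 days after the start; 153 ÷ 12 = 12 remainder 9. Last occurrence in the window: #13 on May 23, 2056.
Occurrences #5 through #13: 9 in total.

9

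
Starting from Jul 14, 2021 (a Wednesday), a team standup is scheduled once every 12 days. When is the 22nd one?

The 22nd occurrence is 21 intervals after the first: 21 × 12 = 252 days after Jul 14, 2021.
Jul has 31 days — 17 days to the end of Jul leaves 235.
Aug has 31 days (204 left).
Sep has 30 days (174 left).
Oct has 31 days (143 left).
Nov has 30 days (113 left).
Dec has 31 days (82 left).
Jan has 31 days (51 left).
Feb has 28 days (23 left).
23 days into Mar → Mar 23, 2022.

Mar 23, 2022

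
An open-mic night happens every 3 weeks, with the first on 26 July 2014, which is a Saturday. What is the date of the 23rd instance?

31 October 2015

The 23rd occurrence is 22 intervals after the first: 22 × 21 = 462 days after 26 July 2014.
July has 31 days — 5 days to the end of July leaves 457.
From end of July to end of 2014 is 153 days (304 left).
January has 31 days (273 left).
February has 28 days (245 left).
March has 31 days (214 left).
April has 30 days (184 left).
May has 31 days (153 left).
June has 30 days (123 left).
July has 31 days (92 left).
August has 31 days (61 left).
September has 30 days (31 left).
31 days into October → 31 October 2015.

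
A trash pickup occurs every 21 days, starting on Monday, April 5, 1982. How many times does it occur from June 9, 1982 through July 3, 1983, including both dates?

18

Occurrences land 21·i days after April 5, 1982 for i = 0, 1, 2, …
June 9, 1982 is 65 days after the start; 65 ÷ 21 = 3 remainder 2; since the remainder is 2, round up to i = 4. First occurrence in the window: #5 on June 28, 1982 (4×21 = 84 days in).
July 3, 1983 is 454 days after the start; 454 ÷ 21 = 21 remainder 13. Last occurrence in the window: #22 on June 20, 1983.
Occurrences #5 through #22: 18 in total.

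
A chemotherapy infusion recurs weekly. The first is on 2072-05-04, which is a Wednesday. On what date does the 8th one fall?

2072-06-22

The 8th occurrence is 7 intervals after the first: 7 × 7 = 49 days after 2072-05-04.
May has 31 days — 27 days to the end of May leaves 22.
22 days into June → 2072-06-22.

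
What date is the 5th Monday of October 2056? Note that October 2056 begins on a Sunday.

October 2056 begins on a Sunday, so the first Monday is October 2 (1 day later).
The 5th Monday is 4 weeks later: 2 + 28 = 30.

30 October 2056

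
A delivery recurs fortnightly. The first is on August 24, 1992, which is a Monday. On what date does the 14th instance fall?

February 22, 1993

The 14th occurrence is 13 intervals after the first: 13 × 14 = 182 days after August 24, 1992.
August has 31 days — 7 days to the end of August leaves 175.
September has 30 days (145 left).
October has 31 days (114 left).
November has 30 days (84 left).
December has 31 days (53 left).
January has 31 days (22 left).
22 days into February → February 22, 1993.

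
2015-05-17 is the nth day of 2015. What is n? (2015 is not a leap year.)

137

Days in months before May: 31 + 28 + 31 + 30 = 120.
Plus 17 days into May → day 137.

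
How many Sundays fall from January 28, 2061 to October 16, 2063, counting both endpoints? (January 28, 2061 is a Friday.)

142

January 28, 2061 is a Friday; the first Sunday on or after it is January 30, 2061 (2 days later).
From January 30, 2061 to October 16, 2063: 335 + 365 + 289 = 989 days (rest of 2061, 2062, to October 16, 2063 in 2063).
989 ÷ 7 = 141 full weeks with remainder 2, so 141 more Sundays after the first → 142.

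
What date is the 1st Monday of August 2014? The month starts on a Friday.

August 4, 2014

August 2014 begins on a Friday, so the first Monday is August 4 (3 days later).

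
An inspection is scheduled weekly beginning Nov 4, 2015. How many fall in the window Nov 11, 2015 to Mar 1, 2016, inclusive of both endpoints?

16

Occurrences land 7·i days after Nov 4, 2015 for i = 0, 1, 2, …
Nov 11, 2015 is 7 days after the start; 7 ÷ 7 = 1 remainder 0. First occurrence in the window: #2 on Nov 11, 2015 (1×7 = 7 days in).
Mar 1, 2016 is 118 days after the start; 118 ÷ 7 = 16 remainder 6. Last occurrence in the window: #17 on Feb 24, 2016.
Occurrences #2 through #17: 16 in total.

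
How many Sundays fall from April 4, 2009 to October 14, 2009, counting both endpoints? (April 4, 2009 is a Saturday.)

April 4, 2009 is a Saturday; the first Sunday on or after it is April 5, 2009 (1 day later).
From April 5, 2009 to October 14, 2009: 25 + 31 + 30 + 31 + 31 + 30 + 14 = 192 days (rest of April, May, June, July, August, September, October).
192 ÷ 7 = 27 full weeks with remainder 3, so 27 more Sundays after the first → 28.

28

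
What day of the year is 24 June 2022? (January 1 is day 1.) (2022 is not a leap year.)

175

Days in months before June: 31 + 28 + 31 + 30 + 31 = 151.
Plus 24 days into June → day 175.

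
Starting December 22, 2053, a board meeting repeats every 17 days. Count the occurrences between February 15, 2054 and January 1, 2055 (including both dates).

Occurrences land 17·i days after December 22, 2053 for i = 0, 1, 2, …
February 15, 2054 is 55 days after the start; 55 ÷ 17 = 3 remainder 4; since the remainder is 4, round up to i = 4. First occurrence in the window: #5 on February 28, 2054 (4×17 = 68 days in).
January 1, 2055 is 375 days after the start; 375 ÷ 17 = 22 remainder 1. Last occurrence in the window: #23 on December 31, 2054.
Occurrences #5 through #23: 19 in total.

19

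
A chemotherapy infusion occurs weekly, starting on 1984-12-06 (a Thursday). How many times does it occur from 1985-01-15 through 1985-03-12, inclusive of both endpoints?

Occurrences land 7·i days after 1984-12-06 for i = 0, 1, 2, …
1985-01-15 is 40 days after the start; 40 ÷ 7 = 5 remainder 5; since the remainder is 5, round up to i = 6. First occurrence in the window: #7 on 1985-01-17 (6×7 = 42 days in).
1985-03-12 is 96 days after the start; 96 ÷ 7 = 13 remainder 5. Last occurrence in the window: #14 on 1985-03-07.
Occurrences #7 through #14: 8 in total.

8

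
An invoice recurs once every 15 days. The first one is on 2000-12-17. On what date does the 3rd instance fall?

2001-01-16

The 3rd occurrence is 2 intervals after the first: 2 × 15 = 30 days after 2000-12-17.
December has 31 days — 14 days to the end of December leaves 16.
16 days into January → 2001-01-16.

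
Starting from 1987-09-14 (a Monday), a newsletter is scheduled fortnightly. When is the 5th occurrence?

1987-11-09

The 5th occurrence is 4 intervals after the first: 4 × 14 = 56 days after 1987-09-14.
September has 30 days — 16 days to the end of September leaves 40.
October has 31 days (9 left).
9 days into November → 1987-11-09.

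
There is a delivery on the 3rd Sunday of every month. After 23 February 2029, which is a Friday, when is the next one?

18 March 2029

February 2029 starts on a Thursday; its first Sunday is the 4th, so the 3rd Sunday is the 18th — 18 February 2029.
That is not after 23 February 2029, so look at March 2029.
March 2029 starts on a Thursday; its first Sunday is the 4th, so the 3rd Sunday is the 18th — 18 March 2029.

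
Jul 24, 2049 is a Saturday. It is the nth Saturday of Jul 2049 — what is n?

Day 24 falls in week ⌈24/7⌉ of the month.
Days 1–7 hold the 1st Saturday, 8–14 the 2nd, 15–21 the 3rd, 22–28 the 4th, 29–31 the 5th.
24 is in the range for the 4th.

4th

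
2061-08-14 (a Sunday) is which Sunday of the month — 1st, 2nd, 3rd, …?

2nd

Day 14 falls in week ⌈14/7⌉ of the month.
Days 1–7 hold the 1st Sunday, 8–14 the 2nd, 15–21 the 3rd, 22–28 the 4th, 29–31 the 5th.
14 is in the range for the 2nd.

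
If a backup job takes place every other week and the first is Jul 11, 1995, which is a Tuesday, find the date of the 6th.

Sep 19, 1995

The 6th occurrence is 5 intervals after the first: 5 × 14 = 70 days after Jul 11, 1995.
Jul has 31 days — 20 days to the end of Jul leaves 50.
Aug has 31 days (19 left).
19 days into Sep → Sep 19, 1995.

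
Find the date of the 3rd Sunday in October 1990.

October 1990 begins on a Monday, so the first Sunday is October 7 (6 days later).
The 3rd Sunday is 2 weeks later: 7 + 14 = 21.

October 21, 1990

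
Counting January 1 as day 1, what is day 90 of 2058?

January has 31 days (90 − 31 = 59 remain).
February has 28 days (59 − 28 = 31 remain).
31 into March → March 31.

2058-03-31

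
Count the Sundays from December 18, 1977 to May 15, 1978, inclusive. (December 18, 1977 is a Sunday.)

December 18, 1977 is a Sunday; the first Sunday on or after it is December 18, 1977.
From December 18, 1977 to May 15, 1978: 13 + 31 + 28 + 31 + 30 + 15 = 148 days (rest of December, January, February, March, April, May).
148 ÷ 7 = 21 full weeks with remainder 1, so 21 more Sundays after the first → 22.

22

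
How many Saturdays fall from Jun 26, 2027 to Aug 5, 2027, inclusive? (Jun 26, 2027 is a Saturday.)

Jun 26, 2027 is a Saturday; the first Saturday on or after it is Jun 26, 2027.
From Jun 26, 2027 to Aug 5, 2027: 4 + 31 + 5 = 40 days (rest of Jun, Jul, Aug).
40 ÷ 7 = 5 full weeks with remainder 5, so 5 more Saturdays after the first → 6.

6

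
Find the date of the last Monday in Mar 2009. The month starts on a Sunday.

Mar 30, 2009

Mar 2009 begins on a Sunday, so the first Monday is Mar 2 (1 day later).
Mar 2009 has 31 days. Adding weeks: 2, 9, 16, 23, 30 — the last one ≤ 31 is the 30th.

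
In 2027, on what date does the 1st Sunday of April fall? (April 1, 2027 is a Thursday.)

April 2027 begins on a Thursday, so the first Sunday is April 4 (3 days later).

April 4, 2027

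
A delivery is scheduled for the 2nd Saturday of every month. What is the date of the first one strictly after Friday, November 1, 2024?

November 2024 starts on a Friday; its first Saturday is the 2nd, so the 2nd Saturday is the 9th — November 9, 2024.
November 9, 2024 is after November 1, 2024, so that is the next one.

November 9, 2024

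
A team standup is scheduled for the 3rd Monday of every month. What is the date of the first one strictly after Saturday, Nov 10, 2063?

Nov 19, 2063

Nov 2063 starts on a Thursday; its first Monday is the 5th, so the 3rd Monday is the 19th — Nov 19, 2063.
Nov 19, 2063 is after Nov 10, 2063, so that is the next one.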